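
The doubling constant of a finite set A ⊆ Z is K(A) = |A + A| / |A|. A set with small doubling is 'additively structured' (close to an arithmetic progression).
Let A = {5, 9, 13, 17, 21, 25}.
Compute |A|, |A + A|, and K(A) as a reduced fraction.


|A| = 6.
Compute A + A by enumerating all 36 pairs.
A + A = {10, 14, 18, 22, 26, 30, 34, 38, 42, 46, 50}, so |A + A| = 11.
K = |A + A| / |A| = 11/6 (already in lowest terms) ≈ 1.8333.
Reference: AP of size 6 gives K = 11/6 ≈ 1.8333; a fully generic set of size 6 gives K ≈ 3.5000.

|A| = 6, |A + A| = 11, K = 11/6.


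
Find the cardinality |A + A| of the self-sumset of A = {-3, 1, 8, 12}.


A + A = {a + a' : a, a' ∈ A}; |A| = 4.
General bounds: 2|A| - 1 ≤ |A + A| ≤ |A|(|A|+1)/2, i.e. 7 ≤ |A + A| ≤ 10.
Lower bound 2|A|-1 is attained iff A is an arithmetic progression.
Enumerate sums a + a' for a ≤ a' (symmetric, so this suffices):
a = -3: -3+-3=-6, -3+1=-2, -3+8=5, -3+12=9
a = 1: 1+1=2, 1+8=9, 1+12=13
a = 8: 8+8=16, 8+12=20
a = 12: 12+12=24
Distinct sums: {-6, -2, 2, 5, 9, 13, 16, 20, 24}
|A + A| = 9

|A + A| = 9


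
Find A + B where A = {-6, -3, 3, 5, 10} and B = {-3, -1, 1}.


A + B = {a + b : a ∈ A, b ∈ B}.
Enumerate all |A|·|B| = 5·3 = 15 pairs (a, b) and collect distinct sums.
a = -6: -6+-3=-9, -6+-1=-7, -6+1=-5
a = -3: -3+-3=-6, -3+-1=-4, -3+1=-2
a = 3: 3+-3=0, 3+-1=2, 3+1=4
a = 5: 5+-3=2, 5+-1=4, 5+1=6
a = 10: 10+-3=7, 10+-1=9, 10+1=11
Collecting distinct sums: A + B = {-9, -7, -6, -5, -4, -2, 0, 2, 4, 6, 7, 9, 11}
|A + B| = 13

A + B = {-9, -7, -6, -5, -4, -2, 0, 2, 4, 6, 7, 9, 11}


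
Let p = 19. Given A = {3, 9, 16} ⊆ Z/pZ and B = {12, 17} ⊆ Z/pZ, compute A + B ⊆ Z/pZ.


Work in Z/19Z: reduce every sum a + b modulo 19.
Enumerate all 6 pairs:
a = 3: 3+12=15, 3+17=1
a = 9: 9+12=2, 9+17=7
a = 16: 16+12=9, 16+17=14
Distinct residues collected: {1, 2, 7, 9, 14, 15}
|A + B| = 6 (out of 19 total residues).

A + B = {1, 2, 7, 9, 14, 15}


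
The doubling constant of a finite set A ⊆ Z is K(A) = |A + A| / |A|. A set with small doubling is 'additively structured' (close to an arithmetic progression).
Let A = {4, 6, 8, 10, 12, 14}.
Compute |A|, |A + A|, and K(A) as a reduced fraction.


|A| = 6.
Compute A + A by enumerating all 36 pairs.
A + A = {8, 10, 12, 14, 16, 18, 20, 22, 24, 26, 28}, so |A + A| = 11.
K = |A + A| / |A| = 11/6 (already in lowest terms) ≈ 1.8333.
Reference: AP of size 6 gives K = 11/6 ≈ 1.8333; a fully generic set of size 6 gives K ≈ 3.5000.

|A| = 6, |A + A| = 11, K = 11/6.


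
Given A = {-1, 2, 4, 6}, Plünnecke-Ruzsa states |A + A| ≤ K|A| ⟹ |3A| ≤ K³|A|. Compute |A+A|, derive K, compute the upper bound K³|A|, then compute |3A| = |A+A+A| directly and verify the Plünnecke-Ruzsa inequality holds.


|A| = 4.
Step 1: Compute A + A by enumerating all 16 pairs.
A + A = {-2, 1, 3, 4, 5, 6, 8, 10, 12}, so |A + A| = 9.
Step 2: Doubling constant K = |A + A|/|A| = 9/4 = 9/4 ≈ 2.2500.
Step 3: Plünnecke-Ruzsa gives |3A| ≤ K³·|A| = (2.2500)³ · 4 ≈ 45.5625.
Step 4: Compute 3A = A + A + A directly by enumerating all triples (a,b,c) ∈ A³; |3A| = 16.
Step 5: Check 16 ≤ 45.5625? Yes ✓.

K = 9/4, Plünnecke-Ruzsa bound K³|A| ≈ 45.5625, |3A| = 16, inequality holds.


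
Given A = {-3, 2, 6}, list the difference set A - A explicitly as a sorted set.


A - A = {a - a' : a, a' ∈ A}.
Compute a - a' for each ordered pair (a, a'):
a = -3: -3--3=0, -3-2=-5, -3-6=-9
a = 2: 2--3=5, 2-2=0, 2-6=-4
a = 6: 6--3=9, 6-2=4, 6-6=0
Collecting distinct values (and noting 0 appears from a-a):
A - A = {-9, -5, -4, 0, 4, 5, 9}
|A - A| = 7

A - A = {-9, -5, -4, 0, 4, 5, 9}


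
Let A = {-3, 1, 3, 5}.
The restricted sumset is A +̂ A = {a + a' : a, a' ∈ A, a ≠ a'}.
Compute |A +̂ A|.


Restricted sumset: A +̂ A = {a + a' : a ∈ A, a' ∈ A, a ≠ a'}.
Equivalently, take A + A and drop any sum 2a that is achievable ONLY as a + a for a ∈ A (i.e. sums representable only with equal summands).
Enumerate pairs (a, a') with a < a' (symmetric, so each unordered pair gives one sum; this covers all a ≠ a'):
  -3 + 1 = -2
  -3 + 3 = 0
  -3 + 5 = 2
  1 + 3 = 4
  1 + 5 = 6
  3 + 5 = 8
Collected distinct sums: {-2, 0, 2, 4, 6, 8}
|A +̂ A| = 6
(Reference bound: |A +̂ A| ≥ 2|A| - 3 for |A| ≥ 2, with |A| = 4 giving ≥ 5.)

|A +̂ A| = 6


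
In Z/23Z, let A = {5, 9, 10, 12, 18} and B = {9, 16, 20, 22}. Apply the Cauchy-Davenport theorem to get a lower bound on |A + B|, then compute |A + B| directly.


Cauchy-Davenport: |A + B| ≥ min(p, |A| + |B| - 1) for A, B nonempty in Z/pZ.
|A| = 5, |B| = 4, p = 23.
CD lower bound = min(23, 5 + 4 - 1) = min(23, 8) = 8.
Compute A + B mod 23 directly:
a = 5: 5+9=14, 5+16=21, 5+20=2, 5+22=4
a = 9: 9+9=18, 9+16=2, 9+20=6, 9+22=8
a = 10: 10+9=19, 10+16=3, 10+20=7, 10+22=9
a = 12: 12+9=21, 12+16=5, 12+20=9, 12+22=11
a = 18: 18+9=4, 18+16=11, 18+20=15, 18+22=17
A + B = {2, 3, 4, 5, 6, 7, 8, 9, 11, 14, 15, 17, 18, 19, 21}, so |A + B| = 15.
Verify: 15 ≥ 8? Yes ✓.

CD lower bound = 8, actual |A + B| = 15.


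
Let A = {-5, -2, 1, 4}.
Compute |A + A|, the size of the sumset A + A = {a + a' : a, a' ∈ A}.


A + A = {a + a' : a, a' ∈ A}; |A| = 4.
General bounds: 2|A| - 1 ≤ |A + A| ≤ |A|(|A|+1)/2, i.e. 7 ≤ |A + A| ≤ 10.
Lower bound 2|A|-1 is attained iff A is an arithmetic progression.
Enumerate sums a + a' for a ≤ a' (symmetric, so this suffices):
a = -5: -5+-5=-10, -5+-2=-7, -5+1=-4, -5+4=-1
a = -2: -2+-2=-4, -2+1=-1, -2+4=2
a = 1: 1+1=2, 1+4=5
a = 4: 4+4=8
Distinct sums: {-10, -7, -4, -1, 2, 5, 8}
|A + A| = 7

|A + A| = 7


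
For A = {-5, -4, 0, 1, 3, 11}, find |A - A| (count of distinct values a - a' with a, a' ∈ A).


A - A = {a - a' : a, a' ∈ A}; |A| = 6.
Bounds: 2|A|-1 ≤ |A - A| ≤ |A|² - |A| + 1, i.e. 11 ≤ |A - A| ≤ 31.
Note: 0 ∈ A - A always (from a - a). The set is symmetric: if d ∈ A - A then -d ∈ A - A.
Enumerate nonzero differences d = a - a' with a > a' (then include -d):
Positive differences: {1, 2, 3, 4, 5, 6, 7, 8, 10, 11, 15, 16}
Full difference set: {0} ∪ (positive diffs) ∪ (negative diffs).
|A - A| = 1 + 2·12 = 25 (matches direct enumeration: 25).

|A - A| = 25


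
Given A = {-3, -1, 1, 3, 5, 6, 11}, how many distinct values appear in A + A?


A + A = {a + a' : a, a' ∈ A}; |A| = 7.
General bounds: 2|A| - 1 ≤ |A + A| ≤ |A|(|A|+1)/2, i.e. 13 ≤ |A + A| ≤ 28.
Lower bound 2|A|-1 is attained iff A is an arithmetic progression.
Enumerate sums a + a' for a ≤ a' (symmetric, so this suffices):
a = -3: -3+-3=-6, -3+-1=-4, -3+1=-2, -3+3=0, -3+5=2, -3+6=3, -3+11=8
a = -1: -1+-1=-2, -1+1=0, -1+3=2, -1+5=4, -1+6=5, -1+11=10
a = 1: 1+1=2, 1+3=4, 1+5=6, 1+6=7, 1+11=12
a = 3: 3+3=6, 3+5=8, 3+6=9, 3+11=14
a = 5: 5+5=10, 5+6=11, 5+11=16
a = 6: 6+6=12, 6+11=17
a = 11: 11+11=22
Distinct sums: {-6, -4, -2, 0, 2, 3, 4, 5, 6, 7, 8, 9, 10, 11, 12, 14, 16, 17, 22}
|A + A| = 19

|A + A| = 19


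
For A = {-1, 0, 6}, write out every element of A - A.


A - A = {a - a' : a, a' ∈ A}.
Compute a - a' for each ordered pair (a, a'):
a = -1: -1--1=0, -1-0=-1, -1-6=-7
a = 0: 0--1=1, 0-0=0, 0-6=-6
a = 6: 6--1=7, 6-0=6, 6-6=0
Collecting distinct values (and noting 0 appears from a-a):
A - A = {-7, -6, -1, 0, 1, 6, 7}
|A - A| = 7

A - A = {-7, -6, -1, 0, 1, 6, 7}


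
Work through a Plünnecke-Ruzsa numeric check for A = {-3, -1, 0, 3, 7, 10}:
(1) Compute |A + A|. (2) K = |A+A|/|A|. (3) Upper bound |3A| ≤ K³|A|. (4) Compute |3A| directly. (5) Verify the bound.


|A| = 6.
Step 1: Compute A + A by enumerating all 36 pairs.
A + A = {-6, -4, -3, -2, -1, 0, 2, 3, 4, 6, 7, 9, 10, 13, 14, 17, 20}, so |A + A| = 17.
Step 2: Doubling constant K = |A + A|/|A| = 17/6 = 17/6 ≈ 2.8333.
Step 3: Plünnecke-Ruzsa gives |3A| ≤ K³·|A| = (2.8333)³ · 6 ≈ 136.4722.
Step 4: Compute 3A = A + A + A directly by enumerating all triples (a,b,c) ∈ A³; |3A| = 32.
Step 5: Check 32 ≤ 136.4722? Yes ✓.

K = 17/6, Plünnecke-Ruzsa bound K³|A| ≈ 136.4722, |3A| = 32, inequality holds.


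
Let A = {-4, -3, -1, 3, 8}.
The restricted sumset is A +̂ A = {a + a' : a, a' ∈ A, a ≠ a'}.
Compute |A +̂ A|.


Restricted sumset: A +̂ A = {a + a' : a ∈ A, a' ∈ A, a ≠ a'}.
Equivalently, take A + A and drop any sum 2a that is achievable ONLY as a + a for a ∈ A (i.e. sums representable only with equal summands).
Enumerate pairs (a, a') with a < a' (symmetric, so each unordered pair gives one sum; this covers all a ≠ a'):
  -4 + -3 = -7
  -4 + -1 = -5
  -4 + 3 = -1
  -4 + 8 = 4
  -3 + -1 = -4
  -3 + 3 = 0
  -3 + 8 = 5
  -1 + 3 = 2
  -1 + 8 = 7
  3 + 8 = 11
Collected distinct sums: {-7, -5, -4, -1, 0, 2, 4, 5, 7, 11}
|A +̂ A| = 10
(Reference bound: |A +̂ A| ≥ 2|A| - 3 for |A| ≥ 2, with |A| = 5 giving ≥ 7.)

|A +̂ A| = 10


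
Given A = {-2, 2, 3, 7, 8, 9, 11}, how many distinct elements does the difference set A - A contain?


A - A = {a - a' : a, a' ∈ A}; |A| = 7.
Bounds: 2|A|-1 ≤ |A - A| ≤ |A|² - |A| + 1, i.e. 13 ≤ |A - A| ≤ 43.
Note: 0 ∈ A - A always (from a - a). The set is symmetric: if d ∈ A - A then -d ∈ A - A.
Enumerate nonzero differences d = a - a' with a > a' (then include -d):
Positive differences: {1, 2, 3, 4, 5, 6, 7, 8, 9, 10, 11, 13}
Full difference set: {0} ∪ (positive diffs) ∪ (negative diffs).
|A - A| = 1 + 2·12 = 25 (matches direct enumeration: 25).

|A - A| = 25


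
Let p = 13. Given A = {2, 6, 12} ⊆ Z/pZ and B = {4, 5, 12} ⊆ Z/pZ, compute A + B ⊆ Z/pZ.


Work in Z/13Z: reduce every sum a + b modulo 13.
Enumerate all 9 pairs:
a = 2: 2+4=6, 2+5=7, 2+12=1
a = 6: 6+4=10, 6+5=11, 6+12=5
a = 12: 12+4=3, 12+5=4, 12+12=11
Distinct residues collected: {1, 3, 4, 5, 6, 7, 10, 11}
|A + B| = 8 (out of 13 total residues).

A + B = {1, 3, 4, 5, 6, 7, 10, 11}


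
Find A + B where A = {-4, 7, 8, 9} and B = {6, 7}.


A + B = {a + b : a ∈ A, b ∈ B}.
Enumerate all |A|·|B| = 4·2 = 8 pairs (a, b) and collect distinct sums.
a = -4: -4+6=2, -4+7=3
a = 7: 7+6=13, 7+7=14
a = 8: 8+6=14, 8+7=15
a = 9: 9+6=15, 9+7=16
Collecting distinct sums: A + B = {2, 3, 13, 14, 15, 16}
|A + B| = 6

A + B = {2, 3, 13, 14, 15, 16}


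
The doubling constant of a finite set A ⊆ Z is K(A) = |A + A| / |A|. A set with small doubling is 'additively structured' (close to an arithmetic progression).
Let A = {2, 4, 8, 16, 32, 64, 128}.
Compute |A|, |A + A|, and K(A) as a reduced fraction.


|A| = 7.
Compute A + A by enumerating all 49 pairs.
A + A = {4, 6, 8, 10, 12, 16, 18, 20, 24, 32, 34, 36, 40, 48, 64, 66, 68, 72, 80, 96, 128, 130, 132, 136, 144, 160, 192, 256}, so |A + A| = 28.
K = |A + A| / |A| = 28/7 = 4/1 ≈ 4.0000.
Reference: AP of size 7 gives K = 13/7 ≈ 1.8571; a fully generic set of size 7 gives K ≈ 4.0000.

|A| = 7, |A + A| = 28, K = 28/7 = 4/1.


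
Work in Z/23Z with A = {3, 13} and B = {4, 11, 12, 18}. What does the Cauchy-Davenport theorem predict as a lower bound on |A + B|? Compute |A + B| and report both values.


Cauchy-Davenport: |A + B| ≥ min(p, |A| + |B| - 1) for A, B nonempty in Z/pZ.
|A| = 2, |B| = 4, p = 23.
CD lower bound = min(23, 2 + 4 - 1) = min(23, 5) = 5.
Compute A + B mod 23 directly:
a = 3: 3+4=7, 3+11=14, 3+12=15, 3+18=21
a = 13: 13+4=17, 13+11=1, 13+12=2, 13+18=8
A + B = {1, 2, 7, 8, 14, 15, 17, 21}, so |A + B| = 8.
Verify: 8 ≥ 5? Yes ✓.

CD lower bound = 5, actual |A + B| = 8.


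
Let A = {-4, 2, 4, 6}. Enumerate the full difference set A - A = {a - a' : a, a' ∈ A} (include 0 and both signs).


A - A = {a - a' : a, a' ∈ A}.
Compute a - a' for each ordered pair (a, a'):
a = -4: -4--4=0, -4-2=-6, -4-4=-8, -4-6=-10
a = 2: 2--4=6, 2-2=0, 2-4=-2, 2-6=-4
a = 4: 4--4=8, 4-2=2, 4-4=0, 4-6=-2
a = 6: 6--4=10, 6-2=4, 6-4=2, 6-6=0
Collecting distinct values (and noting 0 appears from a-a):
A - A = {-10, -8, -6, -4, -2, 0, 2, 4, 6, 8, 10}
|A - A| = 11

A - A = {-10, -8, -6, -4, -2, 0, 2, 4, 6, 8, 10}


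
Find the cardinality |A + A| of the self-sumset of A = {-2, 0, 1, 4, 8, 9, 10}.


A + A = {a + a' : a, a' ∈ A}; |A| = 7.
General bounds: 2|A| - 1 ≤ |A + A| ≤ |A|(|A|+1)/2, i.e. 13 ≤ |A + A| ≤ 28.
Lower bound 2|A|-1 is attained iff A is an arithmetic progression.
Enumerate sums a + a' for a ≤ a' (symmetric, so this suffices):
a = -2: -2+-2=-4, -2+0=-2, -2+1=-1, -2+4=2, -2+8=6, -2+9=7, -2+10=8
a = 0: 0+0=0, 0+1=1, 0+4=4, 0+8=8, 0+9=9, 0+10=10
a = 1: 1+1=2, 1+4=5, 1+8=9, 1+9=10, 1+10=11
a = 4: 4+4=8, 4+8=12, 4+9=13, 4+10=14
a = 8: 8+8=16, 8+9=17, 8+10=18
a = 9: 9+9=18, 9+10=19
a = 10: 10+10=20
Distinct sums: {-4, -2, -1, 0, 1, 2, 4, 5, 6, 7, 8, 9, 10, 11, 12, 13, 14, 16, 17, 18, 19, 20}
|A + A| = 22

|A + A| = 22


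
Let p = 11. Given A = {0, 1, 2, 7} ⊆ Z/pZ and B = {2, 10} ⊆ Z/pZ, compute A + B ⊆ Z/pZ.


Work in Z/11Z: reduce every sum a + b modulo 11.
Enumerate all 8 pairs:
a = 0: 0+2=2, 0+10=10
a = 1: 1+2=3, 1+10=0
a = 2: 2+2=4, 2+10=1
a = 7: 7+2=9, 7+10=6
Distinct residues collected: {0, 1, 2, 3, 4, 6, 9, 10}
|A + B| = 8 (out of 11 total residues).

A + B = {0, 1, 2, 3, 4, 6, 9, 10}


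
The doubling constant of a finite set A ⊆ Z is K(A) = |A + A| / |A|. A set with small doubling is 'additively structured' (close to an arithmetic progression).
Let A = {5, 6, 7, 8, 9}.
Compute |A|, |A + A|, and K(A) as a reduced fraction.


|A| = 5.
Compute A + A by enumerating all 25 pairs.
A + A = {10, 11, 12, 13, 14, 15, 16, 17, 18}, so |A + A| = 9.
K = |A + A| / |A| = 9/5 (already in lowest terms) ≈ 1.8000.
Reference: AP of size 5 gives K = 9/5 ≈ 1.8000; a fully generic set of size 5 gives K ≈ 3.0000.

|A| = 5, |A + A| = 9, K = 9/5.


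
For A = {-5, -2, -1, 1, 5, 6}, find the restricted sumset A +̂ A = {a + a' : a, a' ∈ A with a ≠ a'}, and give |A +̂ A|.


Restricted sumset: A +̂ A = {a + a' : a ∈ A, a' ∈ A, a ≠ a'}.
Equivalently, take A + A and drop any sum 2a that is achievable ONLY as a + a for a ∈ A (i.e. sums representable only with equal summands).
Enumerate pairs (a, a') with a < a' (symmetric, so each unordered pair gives one sum; this covers all a ≠ a'):
  -5 + -2 = -7
  -5 + -1 = -6
  -5 + 1 = -4
  -5 + 5 = 0
  -5 + 6 = 1
  -2 + -1 = -3
  -2 + 1 = -1
  -2 + 5 = 3
  -2 + 6 = 4
  -1 + 1 = 0
  -1 + 5 = 4
  -1 + 6 = 5
  1 + 5 = 6
  1 + 6 = 7
  5 + 6 = 11
Collected distinct sums: {-7, -6, -4, -3, -1, 0, 1, 3, 4, 5, 6, 7, 11}
|A +̂ A| = 13
(Reference bound: |A +̂ A| ≥ 2|A| - 3 for |A| ≥ 2, with |A| = 6 giving ≥ 9.)

|A +̂ A| = 13


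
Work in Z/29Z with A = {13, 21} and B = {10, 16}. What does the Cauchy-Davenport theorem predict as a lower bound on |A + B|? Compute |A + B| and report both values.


Cauchy-Davenport: |A + B| ≥ min(p, |A| + |B| - 1) for A, B nonempty in Z/pZ.
|A| = 2, |B| = 2, p = 29.
CD lower bound = min(29, 2 + 2 - 1) = min(29, 3) = 3.
Compute A + B mod 29 directly:
a = 13: 13+10=23, 13+16=0
a = 21: 21+10=2, 21+16=8
A + B = {0, 2, 8, 23}, so |A + B| = 4.
Verify: 4 ≥ 3? Yes ✓.

CD lower bound = 3, actual |A + B| = 4.


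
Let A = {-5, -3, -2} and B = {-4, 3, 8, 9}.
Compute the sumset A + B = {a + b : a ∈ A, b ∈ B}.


A + B = {a + b : a ∈ A, b ∈ B}.
Enumerate all |A|·|B| = 3·4 = 12 pairs (a, b) and collect distinct sums.
a = -5: -5+-4=-9, -5+3=-2, -5+8=3, -5+9=4
a = -3: -3+-4=-7, -3+3=0, -3+8=5, -3+9=6
a = -2: -2+-4=-6, -2+3=1, -2+8=6, -2+9=7
Collecting distinct sums: A + B = {-9, -7, -6, -2, 0, 1, 3, 4, 5, 6, 7}
|A + B| = 11

A + B = {-9, -7, -6, -2, 0, 1, 3, 4, 5, 6, 7}


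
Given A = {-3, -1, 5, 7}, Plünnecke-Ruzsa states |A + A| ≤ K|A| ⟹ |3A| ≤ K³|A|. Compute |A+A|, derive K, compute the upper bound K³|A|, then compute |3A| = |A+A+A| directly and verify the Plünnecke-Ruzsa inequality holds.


|A| = 4.
Step 1: Compute A + A by enumerating all 16 pairs.
A + A = {-6, -4, -2, 2, 4, 6, 10, 12, 14}, so |A + A| = 9.
Step 2: Doubling constant K = |A + A|/|A| = 9/4 = 9/4 ≈ 2.2500.
Step 3: Plünnecke-Ruzsa gives |3A| ≤ K³·|A| = (2.2500)³ · 4 ≈ 45.5625.
Step 4: Compute 3A = A + A + A directly by enumerating all triples (a,b,c) ∈ A³; |3A| = 16.
Step 5: Check 16 ≤ 45.5625? Yes ✓.

K = 9/4, Plünnecke-Ruzsa bound K³|A| ≈ 45.5625, |3A| = 16, inequality holds.


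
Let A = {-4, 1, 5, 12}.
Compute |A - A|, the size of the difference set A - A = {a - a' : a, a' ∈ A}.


A - A = {a - a' : a, a' ∈ A}; |A| = 4.
Bounds: 2|A|-1 ≤ |A - A| ≤ |A|² - |A| + 1, i.e. 7 ≤ |A - A| ≤ 13.
Note: 0 ∈ A - A always (from a - a). The set is symmetric: if d ∈ A - A then -d ∈ A - A.
Enumerate nonzero differences d = a - a' with a > a' (then include -d):
Positive differences: {4, 5, 7, 9, 11, 16}
Full difference set: {0} ∪ (positive diffs) ∪ (negative diffs).
|A - A| = 1 + 2·6 = 13 (matches direct enumeration: 13).

|A - A| = 13


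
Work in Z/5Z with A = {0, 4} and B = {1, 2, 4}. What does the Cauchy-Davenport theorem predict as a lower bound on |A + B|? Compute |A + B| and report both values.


Cauchy-Davenport: |A + B| ≥ min(p, |A| + |B| - 1) for A, B nonempty in Z/pZ.
|A| = 2, |B| = 3, p = 5.
CD lower bound = min(5, 2 + 3 - 1) = min(5, 4) = 4.
Compute A + B mod 5 directly:
a = 0: 0+1=1, 0+2=2, 0+4=4
a = 4: 4+1=0, 4+2=1, 4+4=3
A + B = {0, 1, 2, 3, 4}, so |A + B| = 5.
Verify: 5 ≥ 4? Yes ✓.

CD lower bound = 4, actual |A + B| = 5.


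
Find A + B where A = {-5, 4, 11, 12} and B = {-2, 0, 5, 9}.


A + B = {a + b : a ∈ A, b ∈ B}.
Enumerate all |A|·|B| = 4·4 = 16 pairs (a, b) and collect distinct sums.
a = -5: -5+-2=-7, -5+0=-5, -5+5=0, -5+9=4
a = 4: 4+-2=2, 4+0=4, 4+5=9, 4+9=13
a = 11: 11+-2=9, 11+0=11, 11+5=16, 11+9=20
a = 12: 12+-2=10, 12+0=12, 12+5=17, 12+9=21
Collecting distinct sums: A + B = {-7, -5, 0, 2, 4, 9, 10, 11, 12, 13, 16, 17, 20, 21}
|A + B| = 14

A + B = {-7, -5, 0, 2, 4, 9, 10, 11, 12, 13, 16, 17, 20, 21}


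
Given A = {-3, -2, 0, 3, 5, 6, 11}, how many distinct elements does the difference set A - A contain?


A - A = {a - a' : a, a' ∈ A}; |A| = 7.
Bounds: 2|A|-1 ≤ |A - A| ≤ |A|² - |A| + 1, i.e. 13 ≤ |A - A| ≤ 43.
Note: 0 ∈ A - A always (from a - a). The set is symmetric: if d ∈ A - A then -d ∈ A - A.
Enumerate nonzero differences d = a - a' with a > a' (then include -d):
Positive differences: {1, 2, 3, 5, 6, 7, 8, 9, 11, 13, 14}
Full difference set: {0} ∪ (positive diffs) ∪ (negative diffs).
|A - A| = 1 + 2·11 = 23 (matches direct enumeration: 23).

|A - A| = 23


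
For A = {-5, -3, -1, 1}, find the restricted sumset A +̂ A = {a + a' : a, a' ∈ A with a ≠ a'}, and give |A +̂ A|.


Restricted sumset: A +̂ A = {a + a' : a ∈ A, a' ∈ A, a ≠ a'}.
Equivalently, take A + A and drop any sum 2a that is achievable ONLY as a + a for a ∈ A (i.e. sums representable only with equal summands).
Enumerate pairs (a, a') with a < a' (symmetric, so each unordered pair gives one sum; this covers all a ≠ a'):
  -5 + -3 = -8
  -5 + -1 = -6
  -5 + 1 = -4
  -3 + -1 = -4
  -3 + 1 = -2
  -1 + 1 = 0
Collected distinct sums: {-8, -6, -4, -2, 0}
|A +̂ A| = 5
(Reference bound: |A +̂ A| ≥ 2|A| - 3 for |A| ≥ 2, with |A| = 4 giving ≥ 5.)

|A +̂ A| = 5


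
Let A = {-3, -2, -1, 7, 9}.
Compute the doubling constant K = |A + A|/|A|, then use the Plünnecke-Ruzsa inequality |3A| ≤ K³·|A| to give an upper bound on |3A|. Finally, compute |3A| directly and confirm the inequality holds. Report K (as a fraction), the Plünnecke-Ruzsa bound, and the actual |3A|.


|A| = 5.
Step 1: Compute A + A by enumerating all 25 pairs.
A + A = {-6, -5, -4, -3, -2, 4, 5, 6, 7, 8, 14, 16, 18}, so |A + A| = 13.
Step 2: Doubling constant K = |A + A|/|A| = 13/5 = 13/5 ≈ 2.6000.
Step 3: Plünnecke-Ruzsa gives |3A| ≤ K³·|A| = (2.6000)³ · 5 ≈ 87.8800.
Step 4: Compute 3A = A + A + A directly by enumerating all triples (a,b,c) ∈ A³; |3A| = 25.
Step 5: Check 25 ≤ 87.8800? Yes ✓.

K = 13/5, Plünnecke-Ruzsa bound K³|A| ≈ 87.8800, |3A| = 25, inequality holds.


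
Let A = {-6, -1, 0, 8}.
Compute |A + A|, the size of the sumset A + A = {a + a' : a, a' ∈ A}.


A + A = {a + a' : a, a' ∈ A}; |A| = 4.
General bounds: 2|A| - 1 ≤ |A + A| ≤ |A|(|A|+1)/2, i.e. 7 ≤ |A + A| ≤ 10.
Lower bound 2|A|-1 is attained iff A is an arithmetic progression.
Enumerate sums a + a' for a ≤ a' (symmetric, so this suffices):
a = -6: -6+-6=-12, -6+-1=-7, -6+0=-6, -6+8=2
a = -1: -1+-1=-2, -1+0=-1, -1+8=7
a = 0: 0+0=0, 0+8=8
a = 8: 8+8=16
Distinct sums: {-12, -7, -6, -2, -1, 0, 2, 7, 8, 16}
|A + A| = 10

|A + A| = 10


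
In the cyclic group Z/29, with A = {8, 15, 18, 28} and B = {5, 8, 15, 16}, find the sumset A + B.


Work in Z/29Z: reduce every sum a + b modulo 29.
Enumerate all 16 pairs:
a = 8: 8+5=13, 8+8=16, 8+15=23, 8+16=24
a = 15: 15+5=20, 15+8=23, 15+15=1, 15+16=2
a = 18: 18+5=23, 18+8=26, 18+15=4, 18+16=5
a = 28: 28+5=4, 28+8=7, 28+15=14, 28+16=15
Distinct residues collected: {1, 2, 4, 5, 7, 13, 14, 15, 16, 20, 23, 24, 26}
|A + B| = 13 (out of 29 total residues).

A + B = {1, 2, 4, 5, 7, 13, 14, 15, 16, 20, 23, 24, 26}


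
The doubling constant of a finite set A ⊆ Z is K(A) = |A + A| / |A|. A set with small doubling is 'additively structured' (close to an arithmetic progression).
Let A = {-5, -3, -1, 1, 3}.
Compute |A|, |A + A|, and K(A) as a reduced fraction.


|A| = 5.
Compute A + A by enumerating all 25 pairs.
A + A = {-10, -8, -6, -4, -2, 0, 2, 4, 6}, so |A + A| = 9.
K = |A + A| / |A| = 9/5 (already in lowest terms) ≈ 1.8000.
Reference: AP of size 5 gives K = 9/5 ≈ 1.8000; a fully generic set of size 5 gives K ≈ 3.0000.

|A| = 5, |A + A| = 9, K = 9/5.


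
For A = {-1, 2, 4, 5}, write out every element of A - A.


A - A = {a - a' : a, a' ∈ A}.
Compute a - a' for each ordered pair (a, a'):
a = -1: -1--1=0, -1-2=-3, -1-4=-5, -1-5=-6
a = 2: 2--1=3, 2-2=0, 2-4=-2, 2-5=-3
a = 4: 4--1=5, 4-2=2, 4-4=0, 4-5=-1
a = 5: 5--1=6, 5-2=3, 5-4=1, 5-5=0
Collecting distinct values (and noting 0 appears from a-a):
A - A = {-6, -5, -3, -2, -1, 0, 1, 2, 3, 5, 6}
|A - A| = 11

A - A = {-6, -5, -3, -2, -1, 0, 1, 2, 3, 5, 6}


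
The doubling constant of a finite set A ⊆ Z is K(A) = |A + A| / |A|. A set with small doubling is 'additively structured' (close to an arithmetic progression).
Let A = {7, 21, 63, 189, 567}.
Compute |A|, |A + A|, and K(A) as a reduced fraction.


|A| = 5.
Compute A + A by enumerating all 25 pairs.
A + A = {14, 28, 42, 70, 84, 126, 196, 210, 252, 378, 574, 588, 630, 756, 1134}, so |A + A| = 15.
K = |A + A| / |A| = 15/5 = 3/1 ≈ 3.0000.
Reference: AP of size 5 gives K = 9/5 ≈ 1.8000; a fully generic set of size 5 gives K ≈ 3.0000.

|A| = 5, |A + A| = 15, K = 15/5 = 3/1.


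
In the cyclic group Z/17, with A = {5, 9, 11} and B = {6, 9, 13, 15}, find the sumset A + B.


Work in Z/17Z: reduce every sum a + b modulo 17.
Enumerate all 12 pairs:
a = 5: 5+6=11, 5+9=14, 5+13=1, 5+15=3
a = 9: 9+6=15, 9+9=1, 9+13=5, 9+15=7
a = 11: 11+6=0, 11+9=3, 11+13=7, 11+15=9
Distinct residues collected: {0, 1, 3, 5, 7, 9, 11, 14, 15}
|A + B| = 9 (out of 17 total residues).

A + B = {0, 1, 3, 5, 7, 9, 11, 14, 15}


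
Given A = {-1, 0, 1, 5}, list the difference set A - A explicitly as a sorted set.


A - A = {a - a' : a, a' ∈ A}.
Compute a - a' for each ordered pair (a, a'):
a = -1: -1--1=0, -1-0=-1, -1-1=-2, -1-5=-6
a = 0: 0--1=1, 0-0=0, 0-1=-1, 0-5=-5
a = 1: 1--1=2, 1-0=1, 1-1=0, 1-5=-4
a = 5: 5--1=6, 5-0=5, 5-1=4, 5-5=0
Collecting distinct values (and noting 0 appears from a-a):
A - A = {-6, -5, -4, -2, -1, 0, 1, 2, 4, 5, 6}
|A - A| = 11

A - A = {-6, -5, -4, -2, -1, 0, 1, 2, 4, 5, 6}


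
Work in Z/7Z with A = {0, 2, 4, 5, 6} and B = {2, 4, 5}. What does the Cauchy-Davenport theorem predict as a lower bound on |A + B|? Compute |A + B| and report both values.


Cauchy-Davenport: |A + B| ≥ min(p, |A| + |B| - 1) for A, B nonempty in Z/pZ.
|A| = 5, |B| = 3, p = 7.
CD lower bound = min(7, 5 + 3 - 1) = min(7, 7) = 7.
Compute A + B mod 7 directly:
a = 0: 0+2=2, 0+4=4, 0+5=5
a = 2: 2+2=4, 2+4=6, 2+5=0
a = 4: 4+2=6, 4+4=1, 4+5=2
a = 5: 5+2=0, 5+4=2, 5+5=3
a = 6: 6+2=1, 6+4=3, 6+5=4
A + B = {0, 1, 2, 3, 4, 5, 6}, so |A + B| = 7.
Verify: 7 ≥ 7? Yes ✓.

CD lower bound = 7, actual |A + B| = 7.


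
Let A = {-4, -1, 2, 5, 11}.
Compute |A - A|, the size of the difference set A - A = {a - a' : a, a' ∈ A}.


A - A = {a - a' : a, a' ∈ A}; |A| = 5.
Bounds: 2|A|-1 ≤ |A - A| ≤ |A|² - |A| + 1, i.e. 9 ≤ |A - A| ≤ 21.
Note: 0 ∈ A - A always (from a - a). The set is symmetric: if d ∈ A - A then -d ∈ A - A.
Enumerate nonzero differences d = a - a' with a > a' (then include -d):
Positive differences: {3, 6, 9, 12, 15}
Full difference set: {0} ∪ (positive diffs) ∪ (negative diffs).
|A - A| = 1 + 2·5 = 11 (matches direct enumeration: 11).

|A - A| = 11


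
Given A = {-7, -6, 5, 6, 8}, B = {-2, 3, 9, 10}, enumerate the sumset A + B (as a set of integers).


A + B = {a + b : a ∈ A, b ∈ B}.
Enumerate all |A|·|B| = 5·4 = 20 pairs (a, b) and collect distinct sums.
a = -7: -7+-2=-9, -7+3=-4, -7+9=2, -7+10=3
a = -6: -6+-2=-8, -6+3=-3, -6+9=3, -6+10=4
a = 5: 5+-2=3, 5+3=8, 5+9=14, 5+10=15
a = 6: 6+-2=4, 6+3=9, 6+9=15, 6+10=16
a = 8: 8+-2=6, 8+3=11, 8+9=17, 8+10=18
Collecting distinct sums: A + B = {-9, -8, -4, -3, 2, 3, 4, 6, 8, 9, 11, 14, 15, 16, 17, 18}
|A + B| = 16

A + B = {-9, -8, -4, -3, 2, 3, 4, 6, 8, 9, 11, 14, 15, 16, 17, 18}


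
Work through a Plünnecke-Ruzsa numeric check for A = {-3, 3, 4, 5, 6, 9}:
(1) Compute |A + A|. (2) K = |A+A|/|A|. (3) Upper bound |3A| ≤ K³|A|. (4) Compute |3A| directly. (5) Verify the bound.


|A| = 6.
Step 1: Compute A + A by enumerating all 36 pairs.
A + A = {-6, 0, 1, 2, 3, 6, 7, 8, 9, 10, 11, 12, 13, 14, 15, 18}, so |A + A| = 16.
Step 2: Doubling constant K = |A + A|/|A| = 16/6 = 16/6 ≈ 2.6667.
Step 3: Plünnecke-Ruzsa gives |3A| ≤ K³·|A| = (2.6667)³ · 6 ≈ 113.7778.
Step 4: Compute 3A = A + A + A directly by enumerating all triples (a,b,c) ∈ A³; |3A| = 28.
Step 5: Check 28 ≤ 113.7778? Yes ✓.

K = 16/6, Plünnecke-Ruzsa bound K³|A| ≈ 113.7778, |3A| = 28, inequality holds.


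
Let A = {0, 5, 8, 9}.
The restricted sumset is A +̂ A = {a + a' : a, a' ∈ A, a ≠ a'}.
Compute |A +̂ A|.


Restricted sumset: A +̂ A = {a + a' : a ∈ A, a' ∈ A, a ≠ a'}.
Equivalently, take A + A and drop any sum 2a that is achievable ONLY as a + a for a ∈ A (i.e. sums representable only with equal summands).
Enumerate pairs (a, a') with a < a' (symmetric, so each unordered pair gives one sum; this covers all a ≠ a'):
  0 + 5 = 5
  0 + 8 = 8
  0 + 9 = 9
  5 + 8 = 13
  5 + 9 = 14
  8 + 9 = 17
Collected distinct sums: {5, 8, 9, 13, 14, 17}
|A +̂ A| = 6
(Reference bound: |A +̂ A| ≥ 2|A| - 3 for |A| ≥ 2, with |A| = 4 giving ≥ 5.)

|A +̂ A| = 6


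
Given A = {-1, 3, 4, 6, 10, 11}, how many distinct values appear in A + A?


A + A = {a + a' : a, a' ∈ A}; |A| = 6.
General bounds: 2|A| - 1 ≤ |A + A| ≤ |A|(|A|+1)/2, i.e. 11 ≤ |A + A| ≤ 21.
Lower bound 2|A|-1 is attained iff A is an arithmetic progression.
Enumerate sums a + a' for a ≤ a' (symmetric, so this suffices):
a = -1: -1+-1=-2, -1+3=2, -1+4=3, -1+6=5, -1+10=9, -1+11=10
a = 3: 3+3=6, 3+4=7, 3+6=9, 3+10=13, 3+11=14
a = 4: 4+4=8, 4+6=10, 4+10=14, 4+11=15
a = 6: 6+6=12, 6+10=16, 6+11=17
a = 10: 10+10=20, 10+11=21
a = 11: 11+11=22
Distinct sums: {-2, 2, 3, 5, 6, 7, 8, 9, 10, 12, 13, 14, 15, 16, 17, 20, 21, 22}
|A + A| = 18

|A + A| = 18


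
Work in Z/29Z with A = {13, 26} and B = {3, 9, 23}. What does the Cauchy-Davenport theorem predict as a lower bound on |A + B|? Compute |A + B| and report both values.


Cauchy-Davenport: |A + B| ≥ min(p, |A| + |B| - 1) for A, B nonempty in Z/pZ.
|A| = 2, |B| = 3, p = 29.
CD lower bound = min(29, 2 + 3 - 1) = min(29, 4) = 4.
Compute A + B mod 29 directly:
a = 13: 13+3=16, 13+9=22, 13+23=7
a = 26: 26+3=0, 26+9=6, 26+23=20
A + B = {0, 6, 7, 16, 20, 22}, so |A + B| = 6.
Verify: 6 ≥ 4? Yes ✓.

CD lower bound = 4, actual |A + B| = 6.


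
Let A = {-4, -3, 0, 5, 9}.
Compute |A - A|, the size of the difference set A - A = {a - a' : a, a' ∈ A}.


A - A = {a - a' : a, a' ∈ A}; |A| = 5.
Bounds: 2|A|-1 ≤ |A - A| ≤ |A|² - |A| + 1, i.e. 9 ≤ |A - A| ≤ 21.
Note: 0 ∈ A - A always (from a - a). The set is symmetric: if d ∈ A - A then -d ∈ A - A.
Enumerate nonzero differences d = a - a' with a > a' (then include -d):
Positive differences: {1, 3, 4, 5, 8, 9, 12, 13}
Full difference set: {0} ∪ (positive diffs) ∪ (negative diffs).
|A - A| = 1 + 2·8 = 17 (matches direct enumeration: 17).

|A - A| = 17


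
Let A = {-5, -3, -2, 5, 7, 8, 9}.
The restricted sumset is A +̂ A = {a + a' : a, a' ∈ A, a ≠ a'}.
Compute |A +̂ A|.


Restricted sumset: A +̂ A = {a + a' : a ∈ A, a' ∈ A, a ≠ a'}.
Equivalently, take A + A and drop any sum 2a that is achievable ONLY as a + a for a ∈ A (i.e. sums representable only with equal summands).
Enumerate pairs (a, a') with a < a' (symmetric, so each unordered pair gives one sum; this covers all a ≠ a'):
  -5 + -3 = -8
  -5 + -2 = -7
  -5 + 5 = 0
  -5 + 7 = 2
  -5 + 8 = 3
  -5 + 9 = 4
  -3 + -2 = -5
  -3 + 5 = 2
  -3 + 7 = 4
  -3 + 8 = 5
  -3 + 9 = 6
  -2 + 5 = 3
  -2 + 7 = 5
  -2 + 8 = 6
  -2 + 9 = 7
  5 + 7 = 12
  5 + 8 = 13
  5 + 9 = 14
  7 + 8 = 15
  7 + 9 = 16
  8 + 9 = 17
Collected distinct sums: {-8, -7, -5, 0, 2, 3, 4, 5, 6, 7, 12, 13, 14, 15, 16, 17}
|A +̂ A| = 16
(Reference bound: |A +̂ A| ≥ 2|A| - 3 for |A| ≥ 2, with |A| = 7 giving ≥ 11.)

|A +̂ A| = 16


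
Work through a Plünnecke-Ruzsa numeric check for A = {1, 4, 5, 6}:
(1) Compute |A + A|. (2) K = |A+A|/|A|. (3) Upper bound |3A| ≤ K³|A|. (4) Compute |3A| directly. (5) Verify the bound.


|A| = 4.
Step 1: Compute A + A by enumerating all 16 pairs.
A + A = {2, 5, 6, 7, 8, 9, 10, 11, 12}, so |A + A| = 9.
Step 2: Doubling constant K = |A + A|/|A| = 9/4 = 9/4 ≈ 2.2500.
Step 3: Plünnecke-Ruzsa gives |3A| ≤ K³·|A| = (2.2500)³ · 4 ≈ 45.5625.
Step 4: Compute 3A = A + A + A directly by enumerating all triples (a,b,c) ∈ A³; |3A| = 14.
Step 5: Check 14 ≤ 45.5625? Yes ✓.

K = 9/4, Plünnecke-Ruzsa bound K³|A| ≈ 45.5625, |3A| = 14, inequality holds.


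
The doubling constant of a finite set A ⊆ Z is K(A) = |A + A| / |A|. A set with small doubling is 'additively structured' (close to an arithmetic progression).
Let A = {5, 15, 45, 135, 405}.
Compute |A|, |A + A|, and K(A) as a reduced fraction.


|A| = 5.
Compute A + A by enumerating all 25 pairs.
A + A = {10, 20, 30, 50, 60, 90, 140, 150, 180, 270, 410, 420, 450, 540, 810}, so |A + A| = 15.
K = |A + A| / |A| = 15/5 = 3/1 ≈ 3.0000.
Reference: AP of size 5 gives K = 9/5 ≈ 1.8000; a fully generic set of size 5 gives K ≈ 3.0000.

|A| = 5, |A + A| = 15, K = 15/5 = 3/1.


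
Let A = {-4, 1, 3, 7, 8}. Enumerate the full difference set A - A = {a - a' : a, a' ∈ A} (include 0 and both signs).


A - A = {a - a' : a, a' ∈ A}.
Compute a - a' for each ordered pair (a, a'):
a = -4: -4--4=0, -4-1=-5, -4-3=-7, -4-7=-11, -4-8=-12
a = 1: 1--4=5, 1-1=0, 1-3=-2, 1-7=-6, 1-8=-7
a = 3: 3--4=7, 3-1=2, 3-3=0, 3-7=-4, 3-8=-5
a = 7: 7--4=11, 7-1=6, 7-3=4, 7-7=0, 7-8=-1
a = 8: 8--4=12, 8-1=7, 8-3=5, 8-7=1, 8-8=0
Collecting distinct values (and noting 0 appears from a-a):
A - A = {-12, -11, -7, -6, -5, -4, -2, -1, 0, 1, 2, 4, 5, 6, 7, 11, 12}
|A - A| = 17

A - A = {-12, -11, -7, -6, -5, -4, -2, -1, 0, 1, 2, 4, 5, 6, 7, 11, 12}


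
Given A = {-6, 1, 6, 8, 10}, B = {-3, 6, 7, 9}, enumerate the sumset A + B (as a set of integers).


A + B = {a + b : a ∈ A, b ∈ B}.
Enumerate all |A|·|B| = 5·4 = 20 pairs (a, b) and collect distinct sums.
a = -6: -6+-3=-9, -6+6=0, -6+7=1, -6+9=3
a = 1: 1+-3=-2, 1+6=7, 1+7=8, 1+9=10
a = 6: 6+-3=3, 6+6=12, 6+7=13, 6+9=15
a = 8: 8+-3=5, 8+6=14, 8+7=15, 8+9=17
a = 10: 10+-3=7, 10+6=16, 10+7=17, 10+9=19
Collecting distinct sums: A + B = {-9, -2, 0, 1, 3, 5, 7, 8, 10, 12, 13, 14, 15, 16, 17, 19}
|A + B| = 16

A + B = {-9, -2, 0, 1, 3, 5, 7, 8, 10, 12, 13, 14, 15, 16, 17, 19}


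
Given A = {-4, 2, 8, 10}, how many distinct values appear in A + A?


A + A = {a + a' : a, a' ∈ A}; |A| = 4.
General bounds: 2|A| - 1 ≤ |A + A| ≤ |A|(|A|+1)/2, i.e. 7 ≤ |A + A| ≤ 10.
Lower bound 2|A|-1 is attained iff A is an arithmetic progression.
Enumerate sums a + a' for a ≤ a' (symmetric, so this suffices):
a = -4: -4+-4=-8, -4+2=-2, -4+8=4, -4+10=6
a = 2: 2+2=4, 2+8=10, 2+10=12
a = 8: 8+8=16, 8+10=18
a = 10: 10+10=20
Distinct sums: {-8, -2, 4, 6, 10, 12, 16, 18, 20}
|A + A| = 9

|A + A| = 9


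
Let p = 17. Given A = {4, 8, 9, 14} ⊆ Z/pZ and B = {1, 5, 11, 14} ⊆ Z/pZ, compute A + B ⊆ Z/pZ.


Work in Z/17Z: reduce every sum a + b modulo 17.
Enumerate all 16 pairs:
a = 4: 4+1=5, 4+5=9, 4+11=15, 4+14=1
a = 8: 8+1=9, 8+5=13, 8+11=2, 8+14=5
a = 9: 9+1=10, 9+5=14, 9+11=3, 9+14=6
a = 14: 14+1=15, 14+5=2, 14+11=8, 14+14=11
Distinct residues collected: {1, 2, 3, 5, 6, 8, 9, 10, 11, 13, 14, 15}
|A + B| = 12 (out of 17 total residues).

A + B = {1, 2, 3, 5, 6, 8, 9, 10, 11, 13, 14, 15}


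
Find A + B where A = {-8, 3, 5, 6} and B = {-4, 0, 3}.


A + B = {a + b : a ∈ A, b ∈ B}.
Enumerate all |A|·|B| = 4·3 = 12 pairs (a, b) and collect distinct sums.
a = -8: -8+-4=-12, -8+0=-8, -8+3=-5
a = 3: 3+-4=-1, 3+0=3, 3+3=6
a = 5: 5+-4=1, 5+0=5, 5+3=8
a = 6: 6+-4=2, 6+0=6, 6+3=9
Collecting distinct sums: A + B = {-12, -8, -5, -1, 1, 2, 3, 5, 6, 8, 9}
|A + B| = 11

A + B = {-12, -8, -5, -1, 1, 2, 3, 5, 6, 8, 9}


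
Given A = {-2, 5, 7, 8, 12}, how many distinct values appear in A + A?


A + A = {a + a' : a, a' ∈ A}; |A| = 5.
General bounds: 2|A| - 1 ≤ |A + A| ≤ |A|(|A|+1)/2, i.e. 9 ≤ |A + A| ≤ 15.
Lower bound 2|A|-1 is attained iff A is an arithmetic progression.
Enumerate sums a + a' for a ≤ a' (symmetric, so this suffices):
a = -2: -2+-2=-4, -2+5=3, -2+7=5, -2+8=6, -2+12=10
a = 5: 5+5=10, 5+7=12, 5+8=13, 5+12=17
a = 7: 7+7=14, 7+8=15, 7+12=19
a = 8: 8+8=16, 8+12=20
a = 12: 12+12=24
Distinct sums: {-4, 3, 5, 6, 10, 12, 13, 14, 15, 16, 17, 19, 20, 24}
|A + A| = 14

|A + A| = 14


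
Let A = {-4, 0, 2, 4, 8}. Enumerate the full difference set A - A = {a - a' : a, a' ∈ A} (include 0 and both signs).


A - A = {a - a' : a, a' ∈ A}.
Compute a - a' for each ordered pair (a, a'):
a = -4: -4--4=0, -4-0=-4, -4-2=-6, -4-4=-8, -4-8=-12
a = 0: 0--4=4, 0-0=0, 0-2=-2, 0-4=-4, 0-8=-8
a = 2: 2--4=6, 2-0=2, 2-2=0, 2-4=-2, 2-8=-6
a = 4: 4--4=8, 4-0=4, 4-2=2, 4-4=0, 4-8=-4
a = 8: 8--4=12, 8-0=8, 8-2=6, 8-4=4, 8-8=0
Collecting distinct values (and noting 0 appears from a-a):
A - A = {-12, -8, -6, -4, -2, 0, 2, 4, 6, 8, 12}
|A - A| = 11

A - A = {-12, -8, -6, -4, -2, 0, 2, 4, 6, 8, 12}


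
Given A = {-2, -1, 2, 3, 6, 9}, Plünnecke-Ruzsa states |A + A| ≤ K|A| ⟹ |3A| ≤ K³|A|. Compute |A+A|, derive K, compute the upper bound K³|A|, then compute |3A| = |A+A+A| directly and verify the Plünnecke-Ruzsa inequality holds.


|A| = 6.
Step 1: Compute A + A by enumerating all 36 pairs.
A + A = {-4, -3, -2, 0, 1, 2, 4, 5, 6, 7, 8, 9, 11, 12, 15, 18}, so |A + A| = 16.
Step 2: Doubling constant K = |A + A|/|A| = 16/6 = 16/6 ≈ 2.6667.
Step 3: Plünnecke-Ruzsa gives |3A| ≤ K³·|A| = (2.6667)³ · 6 ≈ 113.7778.
Step 4: Compute 3A = A + A + A directly by enumerating all triples (a,b,c) ∈ A³; |3A| = 29.
Step 5: Check 29 ≤ 113.7778? Yes ✓.

K = 16/6, Plünnecke-Ruzsa bound K³|A| ≈ 113.7778, |3A| = 29, inequality holds.


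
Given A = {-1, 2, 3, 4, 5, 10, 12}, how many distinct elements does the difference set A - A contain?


A - A = {a - a' : a, a' ∈ A}; |A| = 7.
Bounds: 2|A|-1 ≤ |A - A| ≤ |A|² - |A| + 1, i.e. 13 ≤ |A - A| ≤ 43.
Note: 0 ∈ A - A always (from a - a). The set is symmetric: if d ∈ A - A then -d ∈ A - A.
Enumerate nonzero differences d = a - a' with a > a' (then include -d):
Positive differences: {1, 2, 3, 4, 5, 6, 7, 8, 9, 10, 11, 13}
Full difference set: {0} ∪ (positive diffs) ∪ (negative diffs).
|A - A| = 1 + 2·12 = 25 (matches direct enumeration: 25).

|A - A| = 25


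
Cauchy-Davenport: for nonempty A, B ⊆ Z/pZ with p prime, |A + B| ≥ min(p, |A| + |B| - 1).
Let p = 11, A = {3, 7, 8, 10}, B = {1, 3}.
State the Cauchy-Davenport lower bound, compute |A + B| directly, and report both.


Cauchy-Davenport: |A + B| ≥ min(p, |A| + |B| - 1) for A, B nonempty in Z/pZ.
|A| = 4, |B| = 2, p = 11.
CD lower bound = min(11, 4 + 2 - 1) = min(11, 5) = 5.
Compute A + B mod 11 directly:
a = 3: 3+1=4, 3+3=6
a = 7: 7+1=8, 7+3=10
a = 8: 8+1=9, 8+3=0
a = 10: 10+1=0, 10+3=2
A + B = {0, 2, 4, 6, 8, 9, 10}, so |A + B| = 7.
Verify: 7 ≥ 5? Yes ✓.

CD lower bound = 5, actual |A + B| = 7.


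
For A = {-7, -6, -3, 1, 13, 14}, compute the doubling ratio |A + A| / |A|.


|A| = 6.
Compute A + A by enumerating all 36 pairs.
A + A = {-14, -13, -12, -10, -9, -6, -5, -2, 2, 6, 7, 8, 10, 11, 14, 15, 26, 27, 28}, so |A + A| = 19.
K = |A + A| / |A| = 19/6 (already in lowest terms) ≈ 3.1667.
Reference: AP of size 6 gives K = 11/6 ≈ 1.8333; a fully generic set of size 6 gives K ≈ 3.5000.

|A| = 6, |A + A| = 19, K = 19/6.


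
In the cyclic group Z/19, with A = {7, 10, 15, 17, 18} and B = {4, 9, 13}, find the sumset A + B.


Work in Z/19Z: reduce every sum a + b modulo 19.
Enumerate all 15 pairs:
a = 7: 7+4=11, 7+9=16, 7+13=1
a = 10: 10+4=14, 10+9=0, 10+13=4
a = 15: 15+4=0, 15+9=5, 15+13=9
a = 17: 17+4=2, 17+9=7, 17+13=11
a = 18: 18+4=3, 18+9=8, 18+13=12
Distinct residues collected: {0, 1, 2, 3, 4, 5, 7, 8, 9, 11, 12, 14, 16}
|A + B| = 13 (out of 19 total residues).

A + B = {0, 1, 2, 3, 4, 5, 7, 8, 9, 11, 12, 14, 16}


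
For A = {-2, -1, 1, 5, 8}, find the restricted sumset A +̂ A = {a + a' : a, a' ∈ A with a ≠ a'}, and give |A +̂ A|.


Restricted sumset: A +̂ A = {a + a' : a ∈ A, a' ∈ A, a ≠ a'}.
Equivalently, take A + A and drop any sum 2a that is achievable ONLY as a + a for a ∈ A (i.e. sums representable only with equal summands).
Enumerate pairs (a, a') with a < a' (symmetric, so each unordered pair gives one sum; this covers all a ≠ a'):
  -2 + -1 = -3
  -2 + 1 = -1
  -2 + 5 = 3
  -2 + 8 = 6
  -1 + 1 = 0
  -1 + 5 = 4
  -1 + 8 = 7
  1 + 5 = 6
  1 + 8 = 9
  5 + 8 = 13
Collected distinct sums: {-3, -1, 0, 3, 4, 6, 7, 9, 13}
|A +̂ A| = 9
(Reference bound: |A +̂ A| ≥ 2|A| - 3 for |A| ≥ 2, with |A| = 5 giving ≥ 7.)

|A +̂ A| = 9


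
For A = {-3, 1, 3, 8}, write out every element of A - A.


A - A = {a - a' : a, a' ∈ A}.
Compute a - a' for each ordered pair (a, a'):
a = -3: -3--3=0, -3-1=-4, -3-3=-6, -3-8=-11
a = 1: 1--3=4, 1-1=0, 1-3=-2, 1-8=-7
a = 3: 3--3=6, 3-1=2, 3-3=0, 3-8=-5
a = 8: 8--3=11, 8-1=7, 8-3=5, 8-8=0
Collecting distinct values (and noting 0 appears from a-a):
A - A = {-11, -7, -6, -5, -4, -2, 0, 2, 4, 5, 6, 7, 11}
|A - A| = 13

A - A = {-11, -7, -6, -5, -4, -2, 0, 2, 4, 5, 6, 7, 11}


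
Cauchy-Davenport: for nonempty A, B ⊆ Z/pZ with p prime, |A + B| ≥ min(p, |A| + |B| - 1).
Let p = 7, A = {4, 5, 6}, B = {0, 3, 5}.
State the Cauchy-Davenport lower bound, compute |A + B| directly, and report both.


Cauchy-Davenport: |A + B| ≥ min(p, |A| + |B| - 1) for A, B nonempty in Z/pZ.
|A| = 3, |B| = 3, p = 7.
CD lower bound = min(7, 3 + 3 - 1) = min(7, 5) = 5.
Compute A + B mod 7 directly:
a = 4: 4+0=4, 4+3=0, 4+5=2
a = 5: 5+0=5, 5+3=1, 5+5=3
a = 6: 6+0=6, 6+3=2, 6+5=4
A + B = {0, 1, 2, 3, 4, 5, 6}, so |A + B| = 7.
Verify: 7 ≥ 5? Yes ✓.

CD lower bound = 5, actual |A + B| = 7.


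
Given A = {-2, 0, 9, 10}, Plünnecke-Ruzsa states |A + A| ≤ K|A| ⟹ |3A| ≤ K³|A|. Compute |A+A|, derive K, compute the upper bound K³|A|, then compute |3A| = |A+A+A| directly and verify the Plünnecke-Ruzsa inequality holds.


|A| = 4.
Step 1: Compute A + A by enumerating all 16 pairs.
A + A = {-4, -2, 0, 7, 8, 9, 10, 18, 19, 20}, so |A + A| = 10.
Step 2: Doubling constant K = |A + A|/|A| = 10/4 = 10/4 ≈ 2.5000.
Step 3: Plünnecke-Ruzsa gives |3A| ≤ K³·|A| = (2.5000)³ · 4 ≈ 62.5000.
Step 4: Compute 3A = A + A + A directly by enumerating all triples (a,b,c) ∈ A³; |3A| = 19.
Step 5: Check 19 ≤ 62.5000? Yes ✓.

K = 10/4, Plünnecke-Ruzsa bound K³|A| ≈ 62.5000, |3A| = 19, inequality holds.


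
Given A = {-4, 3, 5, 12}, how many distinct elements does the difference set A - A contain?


A - A = {a - a' : a, a' ∈ A}; |A| = 4.
Bounds: 2|A|-1 ≤ |A - A| ≤ |A|² - |A| + 1, i.e. 7 ≤ |A - A| ≤ 13.
Note: 0 ∈ A - A always (from a - a). The set is symmetric: if d ∈ A - A then -d ∈ A - A.
Enumerate nonzero differences d = a - a' with a > a' (then include -d):
Positive differences: {2, 7, 9, 16}
Full difference set: {0} ∪ (positive diffs) ∪ (negative diffs).
|A - A| = 1 + 2·4 = 9 (matches direct enumeration: 9).

|A - A| = 9
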